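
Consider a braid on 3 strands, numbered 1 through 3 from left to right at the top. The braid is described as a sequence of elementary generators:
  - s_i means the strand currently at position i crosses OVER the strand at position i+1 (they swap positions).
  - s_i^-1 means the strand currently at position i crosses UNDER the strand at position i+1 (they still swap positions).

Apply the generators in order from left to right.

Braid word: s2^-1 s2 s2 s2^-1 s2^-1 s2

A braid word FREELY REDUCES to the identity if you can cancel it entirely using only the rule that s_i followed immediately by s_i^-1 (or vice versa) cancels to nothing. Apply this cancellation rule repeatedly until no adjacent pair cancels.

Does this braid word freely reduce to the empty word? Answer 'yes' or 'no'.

Answer: yes

Derivation:
Gen 1 (s2^-1): push. Stack: [s2^-1]
Gen 2 (s2): cancels prior s2^-1. Stack: []
Gen 3 (s2): push. Stack: [s2]
Gen 4 (s2^-1): cancels prior s2. Stack: []
Gen 5 (s2^-1): push. Stack: [s2^-1]
Gen 6 (s2): cancels prior s2^-1. Stack: []
Reduced word: (empty)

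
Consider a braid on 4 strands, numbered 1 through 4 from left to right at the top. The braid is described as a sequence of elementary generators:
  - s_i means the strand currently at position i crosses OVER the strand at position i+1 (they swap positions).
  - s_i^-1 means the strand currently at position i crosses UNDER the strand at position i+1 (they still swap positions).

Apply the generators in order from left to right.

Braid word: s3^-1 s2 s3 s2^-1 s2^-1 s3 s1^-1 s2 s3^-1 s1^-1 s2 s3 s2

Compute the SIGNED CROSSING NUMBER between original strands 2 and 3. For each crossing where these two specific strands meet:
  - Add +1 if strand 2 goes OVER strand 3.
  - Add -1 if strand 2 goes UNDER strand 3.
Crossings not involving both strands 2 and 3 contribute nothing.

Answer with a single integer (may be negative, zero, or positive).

Answer: 0

Derivation:
Gen 1: crossing 3x4. Both 2&3? no. Sum: 0
Gen 2: crossing 2x4. Both 2&3? no. Sum: 0
Gen 3: 2 over 3. Both 2&3? yes. Contrib: +1. Sum: 1
Gen 4: crossing 4x3. Both 2&3? no. Sum: 1
Gen 5: crossing 3x4. Both 2&3? no. Sum: 1
Gen 6: 3 over 2. Both 2&3? yes. Contrib: -1. Sum: 0
Gen 7: crossing 1x4. Both 2&3? no. Sum: 0
Gen 8: crossing 1x2. Both 2&3? no. Sum: 0
Gen 9: crossing 1x3. Both 2&3? no. Sum: 0
Gen 10: crossing 4x2. Both 2&3? no. Sum: 0
Gen 11: crossing 4x3. Both 2&3? no. Sum: 0
Gen 12: crossing 4x1. Both 2&3? no. Sum: 0
Gen 13: crossing 3x1. Both 2&3? no. Sum: 0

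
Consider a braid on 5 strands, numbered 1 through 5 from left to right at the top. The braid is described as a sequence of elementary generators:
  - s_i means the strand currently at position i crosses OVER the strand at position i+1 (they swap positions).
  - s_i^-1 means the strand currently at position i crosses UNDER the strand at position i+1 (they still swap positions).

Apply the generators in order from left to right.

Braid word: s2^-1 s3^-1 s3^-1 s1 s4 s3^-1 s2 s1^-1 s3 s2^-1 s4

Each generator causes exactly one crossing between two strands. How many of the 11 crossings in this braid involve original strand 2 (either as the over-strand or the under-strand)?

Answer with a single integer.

Gen 1: crossing 2x3. Involves strand 2? yes. Count so far: 1
Gen 2: crossing 2x4. Involves strand 2? yes. Count so far: 2
Gen 3: crossing 4x2. Involves strand 2? yes. Count so far: 3
Gen 4: crossing 1x3. Involves strand 2? no. Count so far: 3
Gen 5: crossing 4x5. Involves strand 2? no. Count so far: 3
Gen 6: crossing 2x5. Involves strand 2? yes. Count so far: 4
Gen 7: crossing 1x5. Involves strand 2? no. Count so far: 4
Gen 8: crossing 3x5. Involves strand 2? no. Count so far: 4
Gen 9: crossing 1x2. Involves strand 2? yes. Count so far: 5
Gen 10: crossing 3x2. Involves strand 2? yes. Count so far: 6
Gen 11: crossing 1x4. Involves strand 2? no. Count so far: 6

Answer: 6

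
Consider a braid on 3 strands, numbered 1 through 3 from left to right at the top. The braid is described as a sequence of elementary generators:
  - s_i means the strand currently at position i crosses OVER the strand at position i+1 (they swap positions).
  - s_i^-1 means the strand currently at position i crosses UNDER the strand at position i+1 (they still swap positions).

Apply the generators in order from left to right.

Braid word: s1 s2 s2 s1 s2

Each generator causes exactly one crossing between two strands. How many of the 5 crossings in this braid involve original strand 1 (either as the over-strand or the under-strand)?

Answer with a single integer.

Gen 1: crossing 1x2. Involves strand 1? yes. Count so far: 1
Gen 2: crossing 1x3. Involves strand 1? yes. Count so far: 2
Gen 3: crossing 3x1. Involves strand 1? yes. Count so far: 3
Gen 4: crossing 2x1. Involves strand 1? yes. Count so far: 4
Gen 5: crossing 2x3. Involves strand 1? no. Count so far: 4

Answer: 4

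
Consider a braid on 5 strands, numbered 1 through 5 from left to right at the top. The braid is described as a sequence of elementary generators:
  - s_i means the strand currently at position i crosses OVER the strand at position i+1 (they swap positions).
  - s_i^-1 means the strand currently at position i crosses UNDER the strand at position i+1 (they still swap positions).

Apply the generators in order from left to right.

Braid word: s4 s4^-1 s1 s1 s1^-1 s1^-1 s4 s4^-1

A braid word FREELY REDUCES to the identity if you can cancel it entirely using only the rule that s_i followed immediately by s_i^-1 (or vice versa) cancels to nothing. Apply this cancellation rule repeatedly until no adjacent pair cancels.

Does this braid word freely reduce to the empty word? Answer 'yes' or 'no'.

Gen 1 (s4): push. Stack: [s4]
Gen 2 (s4^-1): cancels prior s4. Stack: []
Gen 3 (s1): push. Stack: [s1]
Gen 4 (s1): push. Stack: [s1 s1]
Gen 5 (s1^-1): cancels prior s1. Stack: [s1]
Gen 6 (s1^-1): cancels prior s1. Stack: []
Gen 7 (s4): push. Stack: [s4]
Gen 8 (s4^-1): cancels prior s4. Stack: []
Reduced word: (empty)

Answer: yes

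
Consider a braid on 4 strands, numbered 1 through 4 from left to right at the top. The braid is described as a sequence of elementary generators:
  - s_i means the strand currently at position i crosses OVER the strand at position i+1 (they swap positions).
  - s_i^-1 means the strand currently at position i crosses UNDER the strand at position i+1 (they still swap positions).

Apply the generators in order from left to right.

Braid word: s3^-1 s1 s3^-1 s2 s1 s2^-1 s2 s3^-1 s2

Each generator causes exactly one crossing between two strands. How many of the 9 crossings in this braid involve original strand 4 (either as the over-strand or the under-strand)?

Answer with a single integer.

Answer: 4

Derivation:
Gen 1: crossing 3x4. Involves strand 4? yes. Count so far: 1
Gen 2: crossing 1x2. Involves strand 4? no. Count so far: 1
Gen 3: crossing 4x3. Involves strand 4? yes. Count so far: 2
Gen 4: crossing 1x3. Involves strand 4? no. Count so far: 2
Gen 5: crossing 2x3. Involves strand 4? no. Count so far: 2
Gen 6: crossing 2x1. Involves strand 4? no. Count so far: 2
Gen 7: crossing 1x2. Involves strand 4? no. Count so far: 2
Gen 8: crossing 1x4. Involves strand 4? yes. Count so far: 3
Gen 9: crossing 2x4. Involves strand 4? yes. Count so far: 4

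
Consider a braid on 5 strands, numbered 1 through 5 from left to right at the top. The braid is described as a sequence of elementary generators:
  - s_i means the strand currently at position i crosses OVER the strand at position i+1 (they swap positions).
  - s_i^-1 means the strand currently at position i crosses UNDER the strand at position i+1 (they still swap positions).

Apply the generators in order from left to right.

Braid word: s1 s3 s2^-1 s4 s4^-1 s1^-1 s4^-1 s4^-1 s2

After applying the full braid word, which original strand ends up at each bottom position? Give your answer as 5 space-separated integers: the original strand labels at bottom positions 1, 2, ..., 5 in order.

Answer: 4 1 2 3 5

Derivation:
Gen 1 (s1): strand 1 crosses over strand 2. Perm now: [2 1 3 4 5]
Gen 2 (s3): strand 3 crosses over strand 4. Perm now: [2 1 4 3 5]
Gen 3 (s2^-1): strand 1 crosses under strand 4. Perm now: [2 4 1 3 5]
Gen 4 (s4): strand 3 crosses over strand 5. Perm now: [2 4 1 5 3]
Gen 5 (s4^-1): strand 5 crosses under strand 3. Perm now: [2 4 1 3 5]
Gen 6 (s1^-1): strand 2 crosses under strand 4. Perm now: [4 2 1 3 5]
Gen 7 (s4^-1): strand 3 crosses under strand 5. Perm now: [4 2 1 5 3]
Gen 8 (s4^-1): strand 5 crosses under strand 3. Perm now: [4 2 1 3 5]
Gen 9 (s2): strand 2 crosses over strand 1. Perm now: [4 1 2 3 5]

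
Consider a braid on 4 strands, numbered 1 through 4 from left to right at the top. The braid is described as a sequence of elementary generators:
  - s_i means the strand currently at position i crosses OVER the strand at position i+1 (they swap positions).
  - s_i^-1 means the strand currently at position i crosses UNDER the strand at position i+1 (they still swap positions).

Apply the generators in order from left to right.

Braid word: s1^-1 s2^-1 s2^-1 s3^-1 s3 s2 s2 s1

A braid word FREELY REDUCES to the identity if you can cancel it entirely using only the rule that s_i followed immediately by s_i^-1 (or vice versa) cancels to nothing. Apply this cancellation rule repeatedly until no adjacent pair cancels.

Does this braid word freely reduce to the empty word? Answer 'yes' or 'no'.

Gen 1 (s1^-1): push. Stack: [s1^-1]
Gen 2 (s2^-1): push. Stack: [s1^-1 s2^-1]
Gen 3 (s2^-1): push. Stack: [s1^-1 s2^-1 s2^-1]
Gen 4 (s3^-1): push. Stack: [s1^-1 s2^-1 s2^-1 s3^-1]
Gen 5 (s3): cancels prior s3^-1. Stack: [s1^-1 s2^-1 s2^-1]
Gen 6 (s2): cancels prior s2^-1. Stack: [s1^-1 s2^-1]
Gen 7 (s2): cancels prior s2^-1. Stack: [s1^-1]
Gen 8 (s1): cancels prior s1^-1. Stack: []
Reduced word: (empty)

Answer: yes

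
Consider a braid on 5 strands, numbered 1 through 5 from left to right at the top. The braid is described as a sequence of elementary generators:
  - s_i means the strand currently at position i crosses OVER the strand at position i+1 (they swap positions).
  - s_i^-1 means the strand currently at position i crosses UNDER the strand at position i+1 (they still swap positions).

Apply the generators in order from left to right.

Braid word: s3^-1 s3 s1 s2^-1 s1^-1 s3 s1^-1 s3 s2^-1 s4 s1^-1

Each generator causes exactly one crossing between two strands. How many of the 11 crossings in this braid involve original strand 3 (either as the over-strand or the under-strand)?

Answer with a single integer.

Gen 1: crossing 3x4. Involves strand 3? yes. Count so far: 1
Gen 2: crossing 4x3. Involves strand 3? yes. Count so far: 2
Gen 3: crossing 1x2. Involves strand 3? no. Count so far: 2
Gen 4: crossing 1x3. Involves strand 3? yes. Count so far: 3
Gen 5: crossing 2x3. Involves strand 3? yes. Count so far: 4
Gen 6: crossing 1x4. Involves strand 3? no. Count so far: 4
Gen 7: crossing 3x2. Involves strand 3? yes. Count so far: 5
Gen 8: crossing 4x1. Involves strand 3? no. Count so far: 5
Gen 9: crossing 3x1. Involves strand 3? yes. Count so far: 6
Gen 10: crossing 4x5. Involves strand 3? no. Count so far: 6
Gen 11: crossing 2x1. Involves strand 3? no. Count so far: 6

Answer: 6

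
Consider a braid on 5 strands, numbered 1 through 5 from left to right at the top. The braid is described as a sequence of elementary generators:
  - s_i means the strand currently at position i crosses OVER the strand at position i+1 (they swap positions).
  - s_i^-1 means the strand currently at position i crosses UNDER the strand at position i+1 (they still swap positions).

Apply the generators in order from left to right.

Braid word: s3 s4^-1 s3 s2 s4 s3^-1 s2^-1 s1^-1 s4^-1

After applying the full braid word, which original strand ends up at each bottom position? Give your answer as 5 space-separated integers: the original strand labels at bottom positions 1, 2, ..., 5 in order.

Gen 1 (s3): strand 3 crosses over strand 4. Perm now: [1 2 4 3 5]
Gen 2 (s4^-1): strand 3 crosses under strand 5. Perm now: [1 2 4 5 3]
Gen 3 (s3): strand 4 crosses over strand 5. Perm now: [1 2 5 4 3]
Gen 4 (s2): strand 2 crosses over strand 5. Perm now: [1 5 2 4 3]
Gen 5 (s4): strand 4 crosses over strand 3. Perm now: [1 5 2 3 4]
Gen 6 (s3^-1): strand 2 crosses under strand 3. Perm now: [1 5 3 2 4]
Gen 7 (s2^-1): strand 5 crosses under strand 3. Perm now: [1 3 5 2 4]
Gen 8 (s1^-1): strand 1 crosses under strand 3. Perm now: [3 1 5 2 4]
Gen 9 (s4^-1): strand 2 crosses under strand 4. Perm now: [3 1 5 4 2]

Answer: 3 1 5 4 2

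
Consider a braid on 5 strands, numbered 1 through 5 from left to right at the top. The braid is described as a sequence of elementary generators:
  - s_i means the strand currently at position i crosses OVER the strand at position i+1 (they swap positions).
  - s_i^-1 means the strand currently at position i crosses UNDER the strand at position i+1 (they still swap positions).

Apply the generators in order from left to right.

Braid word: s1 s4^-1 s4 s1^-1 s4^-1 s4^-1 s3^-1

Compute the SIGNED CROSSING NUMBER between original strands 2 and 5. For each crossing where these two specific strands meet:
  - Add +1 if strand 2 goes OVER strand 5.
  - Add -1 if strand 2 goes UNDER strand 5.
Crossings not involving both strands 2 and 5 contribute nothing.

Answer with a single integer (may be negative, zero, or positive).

Gen 1: crossing 1x2. Both 2&5? no. Sum: 0
Gen 2: crossing 4x5. Both 2&5? no. Sum: 0
Gen 3: crossing 5x4. Both 2&5? no. Sum: 0
Gen 4: crossing 2x1. Both 2&5? no. Sum: 0
Gen 5: crossing 4x5. Both 2&5? no. Sum: 0
Gen 6: crossing 5x4. Both 2&5? no. Sum: 0
Gen 7: crossing 3x4. Both 2&5? no. Sum: 0

Answer: 0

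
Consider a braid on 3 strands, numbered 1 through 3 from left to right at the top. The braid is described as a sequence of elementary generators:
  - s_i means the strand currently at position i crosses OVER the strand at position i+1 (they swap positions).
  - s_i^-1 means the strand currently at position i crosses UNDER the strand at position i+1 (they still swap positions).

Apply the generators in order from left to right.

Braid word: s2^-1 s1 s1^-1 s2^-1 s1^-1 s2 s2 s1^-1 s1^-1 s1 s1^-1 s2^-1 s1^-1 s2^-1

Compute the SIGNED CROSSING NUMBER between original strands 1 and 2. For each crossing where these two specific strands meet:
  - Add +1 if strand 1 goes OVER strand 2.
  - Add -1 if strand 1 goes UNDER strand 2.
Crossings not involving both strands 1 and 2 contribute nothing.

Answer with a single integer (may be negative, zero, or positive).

Answer: -2

Derivation:
Gen 1: crossing 2x3. Both 1&2? no. Sum: 0
Gen 2: crossing 1x3. Both 1&2? no. Sum: 0
Gen 3: crossing 3x1. Both 1&2? no. Sum: 0
Gen 4: crossing 3x2. Both 1&2? no. Sum: 0
Gen 5: 1 under 2. Both 1&2? yes. Contrib: -1. Sum: -1
Gen 6: crossing 1x3. Both 1&2? no. Sum: -1
Gen 7: crossing 3x1. Both 1&2? no. Sum: -1
Gen 8: 2 under 1. Both 1&2? yes. Contrib: +1. Sum: 0
Gen 9: 1 under 2. Both 1&2? yes. Contrib: -1. Sum: -1
Gen 10: 2 over 1. Both 1&2? yes. Contrib: -1. Sum: -2
Gen 11: 1 under 2. Both 1&2? yes. Contrib: -1. Sum: -3
Gen 12: crossing 1x3. Both 1&2? no. Sum: -3
Gen 13: crossing 2x3. Both 1&2? no. Sum: -3
Gen 14: 2 under 1. Both 1&2? yes. Contrib: +1. Sum: -2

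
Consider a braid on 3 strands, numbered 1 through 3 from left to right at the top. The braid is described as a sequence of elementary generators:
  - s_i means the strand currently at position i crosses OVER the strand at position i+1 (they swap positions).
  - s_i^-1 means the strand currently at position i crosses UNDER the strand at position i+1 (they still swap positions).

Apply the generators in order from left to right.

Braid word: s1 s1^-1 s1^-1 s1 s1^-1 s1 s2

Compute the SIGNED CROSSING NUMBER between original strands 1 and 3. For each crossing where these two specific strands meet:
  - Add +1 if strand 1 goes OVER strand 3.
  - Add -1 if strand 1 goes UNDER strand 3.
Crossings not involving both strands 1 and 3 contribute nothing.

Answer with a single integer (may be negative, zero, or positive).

Gen 1: crossing 1x2. Both 1&3? no. Sum: 0
Gen 2: crossing 2x1. Both 1&3? no. Sum: 0
Gen 3: crossing 1x2. Both 1&3? no. Sum: 0
Gen 4: crossing 2x1. Both 1&3? no. Sum: 0
Gen 5: crossing 1x2. Both 1&3? no. Sum: 0
Gen 6: crossing 2x1. Both 1&3? no. Sum: 0
Gen 7: crossing 2x3. Both 1&3? no. Sum: 0

Answer: 0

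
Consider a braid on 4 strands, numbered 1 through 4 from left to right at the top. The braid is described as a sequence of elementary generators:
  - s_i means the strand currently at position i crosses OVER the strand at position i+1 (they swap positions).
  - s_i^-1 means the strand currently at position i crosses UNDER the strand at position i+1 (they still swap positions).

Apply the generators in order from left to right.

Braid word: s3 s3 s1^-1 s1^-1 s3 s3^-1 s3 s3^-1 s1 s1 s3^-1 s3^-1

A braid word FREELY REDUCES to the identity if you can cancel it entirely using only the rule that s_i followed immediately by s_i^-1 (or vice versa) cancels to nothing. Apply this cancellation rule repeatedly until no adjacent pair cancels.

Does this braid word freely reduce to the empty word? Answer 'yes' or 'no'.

Gen 1 (s3): push. Stack: [s3]
Gen 2 (s3): push. Stack: [s3 s3]
Gen 3 (s1^-1): push. Stack: [s3 s3 s1^-1]
Gen 4 (s1^-1): push. Stack: [s3 s3 s1^-1 s1^-1]
Gen 5 (s3): push. Stack: [s3 s3 s1^-1 s1^-1 s3]
Gen 6 (s3^-1): cancels prior s3. Stack: [s3 s3 s1^-1 s1^-1]
Gen 7 (s3): push. Stack: [s3 s3 s1^-1 s1^-1 s3]
Gen 8 (s3^-1): cancels prior s3. Stack: [s3 s3 s1^-1 s1^-1]
Gen 9 (s1): cancels prior s1^-1. Stack: [s3 s3 s1^-1]
Gen 10 (s1): cancels prior s1^-1. Stack: [s3 s3]
Gen 11 (s3^-1): cancels prior s3. Stack: [s3]
Gen 12 (s3^-1): cancels prior s3. Stack: []
Reduced word: (empty)

Answer: yes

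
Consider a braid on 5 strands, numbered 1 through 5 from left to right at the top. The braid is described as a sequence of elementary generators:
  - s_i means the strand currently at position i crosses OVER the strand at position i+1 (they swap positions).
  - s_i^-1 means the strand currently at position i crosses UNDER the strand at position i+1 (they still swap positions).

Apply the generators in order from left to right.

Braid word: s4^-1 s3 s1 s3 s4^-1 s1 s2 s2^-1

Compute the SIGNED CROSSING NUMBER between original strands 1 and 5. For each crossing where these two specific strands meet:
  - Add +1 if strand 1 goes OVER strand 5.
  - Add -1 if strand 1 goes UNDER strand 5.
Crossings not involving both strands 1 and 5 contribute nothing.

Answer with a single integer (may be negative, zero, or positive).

Gen 1: crossing 4x5. Both 1&5? no. Sum: 0
Gen 2: crossing 3x5. Both 1&5? no. Sum: 0
Gen 3: crossing 1x2. Both 1&5? no. Sum: 0
Gen 4: crossing 5x3. Both 1&5? no. Sum: 0
Gen 5: crossing 5x4. Both 1&5? no. Sum: 0
Gen 6: crossing 2x1. Both 1&5? no. Sum: 0
Gen 7: crossing 2x3. Both 1&5? no. Sum: 0
Gen 8: crossing 3x2. Both 1&5? no. Sum: 0

Answer: 0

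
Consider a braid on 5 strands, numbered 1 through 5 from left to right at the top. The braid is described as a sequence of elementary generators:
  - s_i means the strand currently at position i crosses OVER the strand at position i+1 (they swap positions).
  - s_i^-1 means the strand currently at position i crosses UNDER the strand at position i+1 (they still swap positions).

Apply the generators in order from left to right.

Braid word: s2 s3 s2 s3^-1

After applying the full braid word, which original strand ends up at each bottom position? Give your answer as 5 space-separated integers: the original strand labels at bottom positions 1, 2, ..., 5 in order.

Gen 1 (s2): strand 2 crosses over strand 3. Perm now: [1 3 2 4 5]
Gen 2 (s3): strand 2 crosses over strand 4. Perm now: [1 3 4 2 5]
Gen 3 (s2): strand 3 crosses over strand 4. Perm now: [1 4 3 2 5]
Gen 4 (s3^-1): strand 3 crosses under strand 2. Perm now: [1 4 2 3 5]

Answer: 1 4 2 3 5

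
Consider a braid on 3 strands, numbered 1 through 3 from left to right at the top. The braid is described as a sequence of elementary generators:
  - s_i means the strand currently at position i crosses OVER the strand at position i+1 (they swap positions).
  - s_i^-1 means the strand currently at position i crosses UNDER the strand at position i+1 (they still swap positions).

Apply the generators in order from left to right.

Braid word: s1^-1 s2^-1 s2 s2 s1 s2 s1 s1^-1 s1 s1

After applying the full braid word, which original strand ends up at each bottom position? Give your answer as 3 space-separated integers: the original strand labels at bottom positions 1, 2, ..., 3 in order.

Answer: 3 1 2

Derivation:
Gen 1 (s1^-1): strand 1 crosses under strand 2. Perm now: [2 1 3]
Gen 2 (s2^-1): strand 1 crosses under strand 3. Perm now: [2 3 1]
Gen 3 (s2): strand 3 crosses over strand 1. Perm now: [2 1 3]
Gen 4 (s2): strand 1 crosses over strand 3. Perm now: [2 3 1]
Gen 5 (s1): strand 2 crosses over strand 3. Perm now: [3 2 1]
Gen 6 (s2): strand 2 crosses over strand 1. Perm now: [3 1 2]
Gen 7 (s1): strand 3 crosses over strand 1. Perm now: [1 3 2]
Gen 8 (s1^-1): strand 1 crosses under strand 3. Perm now: [3 1 2]
Gen 9 (s1): strand 3 crosses over strand 1. Perm now: [1 3 2]
Gen 10 (s1): strand 1 crosses over strand 3. Perm now: [3 1 2]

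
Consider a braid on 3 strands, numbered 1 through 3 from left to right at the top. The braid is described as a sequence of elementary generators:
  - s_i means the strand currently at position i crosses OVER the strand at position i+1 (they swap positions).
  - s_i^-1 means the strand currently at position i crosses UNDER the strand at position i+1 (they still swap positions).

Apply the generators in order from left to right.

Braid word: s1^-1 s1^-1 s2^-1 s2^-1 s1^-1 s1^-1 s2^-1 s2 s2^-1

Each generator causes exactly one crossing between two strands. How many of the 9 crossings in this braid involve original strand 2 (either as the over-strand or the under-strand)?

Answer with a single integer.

Answer: 9

Derivation:
Gen 1: crossing 1x2. Involves strand 2? yes. Count so far: 1
Gen 2: crossing 2x1. Involves strand 2? yes. Count so far: 2
Gen 3: crossing 2x3. Involves strand 2? yes. Count so far: 3
Gen 4: crossing 3x2. Involves strand 2? yes. Count so far: 4
Gen 5: crossing 1x2. Involves strand 2? yes. Count so far: 5
Gen 6: crossing 2x1. Involves strand 2? yes. Count so far: 6
Gen 7: crossing 2x3. Involves strand 2? yes. Count so far: 7
Gen 8: crossing 3x2. Involves strand 2? yes. Count so far: 8
Gen 9: crossing 2x3. Involves strand 2? yes. Count so far: 9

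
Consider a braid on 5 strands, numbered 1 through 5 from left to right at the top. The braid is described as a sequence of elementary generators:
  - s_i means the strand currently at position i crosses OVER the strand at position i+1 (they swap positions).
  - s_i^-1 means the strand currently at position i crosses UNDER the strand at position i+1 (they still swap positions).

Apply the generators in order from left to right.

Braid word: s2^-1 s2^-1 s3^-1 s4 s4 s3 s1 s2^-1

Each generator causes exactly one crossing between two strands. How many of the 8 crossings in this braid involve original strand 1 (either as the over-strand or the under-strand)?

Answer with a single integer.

Gen 1: crossing 2x3. Involves strand 1? no. Count so far: 0
Gen 2: crossing 3x2. Involves strand 1? no. Count so far: 0
Gen 3: crossing 3x4. Involves strand 1? no. Count so far: 0
Gen 4: crossing 3x5. Involves strand 1? no. Count so far: 0
Gen 5: crossing 5x3. Involves strand 1? no. Count so far: 0
Gen 6: crossing 4x3. Involves strand 1? no. Count so far: 0
Gen 7: crossing 1x2. Involves strand 1? yes. Count so far: 1
Gen 8: crossing 1x3. Involves strand 1? yes. Count so far: 2

Answer: 2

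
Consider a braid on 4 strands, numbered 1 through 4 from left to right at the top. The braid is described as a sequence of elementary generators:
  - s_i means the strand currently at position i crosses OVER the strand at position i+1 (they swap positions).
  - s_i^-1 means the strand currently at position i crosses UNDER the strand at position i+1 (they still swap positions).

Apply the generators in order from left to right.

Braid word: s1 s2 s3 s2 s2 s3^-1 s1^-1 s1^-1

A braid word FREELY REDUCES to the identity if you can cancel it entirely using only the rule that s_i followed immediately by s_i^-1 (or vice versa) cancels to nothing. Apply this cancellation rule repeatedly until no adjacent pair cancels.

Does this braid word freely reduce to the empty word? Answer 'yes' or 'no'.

Answer: no

Derivation:
Gen 1 (s1): push. Stack: [s1]
Gen 2 (s2): push. Stack: [s1 s2]
Gen 3 (s3): push. Stack: [s1 s2 s3]
Gen 4 (s2): push. Stack: [s1 s2 s3 s2]
Gen 5 (s2): push. Stack: [s1 s2 s3 s2 s2]
Gen 6 (s3^-1): push. Stack: [s1 s2 s3 s2 s2 s3^-1]
Gen 7 (s1^-1): push. Stack: [s1 s2 s3 s2 s2 s3^-1 s1^-1]
Gen 8 (s1^-1): push. Stack: [s1 s2 s3 s2 s2 s3^-1 s1^-1 s1^-1]
Reduced word: s1 s2 s3 s2 s2 s3^-1 s1^-1 s1^-1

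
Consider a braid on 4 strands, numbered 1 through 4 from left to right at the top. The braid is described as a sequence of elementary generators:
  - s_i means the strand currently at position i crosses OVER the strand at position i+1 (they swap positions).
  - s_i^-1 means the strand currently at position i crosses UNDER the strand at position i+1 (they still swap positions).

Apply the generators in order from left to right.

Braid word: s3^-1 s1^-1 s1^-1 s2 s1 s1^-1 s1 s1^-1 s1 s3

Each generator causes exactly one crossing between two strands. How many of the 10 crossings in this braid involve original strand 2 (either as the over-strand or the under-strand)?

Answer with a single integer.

Gen 1: crossing 3x4. Involves strand 2? no. Count so far: 0
Gen 2: crossing 1x2. Involves strand 2? yes. Count so far: 1
Gen 3: crossing 2x1. Involves strand 2? yes. Count so far: 2
Gen 4: crossing 2x4. Involves strand 2? yes. Count so far: 3
Gen 5: crossing 1x4. Involves strand 2? no. Count so far: 3
Gen 6: crossing 4x1. Involves strand 2? no. Count so far: 3
Gen 7: crossing 1x4. Involves strand 2? no. Count so far: 3
Gen 8: crossing 4x1. Involves strand 2? no. Count so far: 3
Gen 9: crossing 1x4. Involves strand 2? no. Count so far: 3
Gen 10: crossing 2x3. Involves strand 2? yes. Count so far: 4

Answer: 4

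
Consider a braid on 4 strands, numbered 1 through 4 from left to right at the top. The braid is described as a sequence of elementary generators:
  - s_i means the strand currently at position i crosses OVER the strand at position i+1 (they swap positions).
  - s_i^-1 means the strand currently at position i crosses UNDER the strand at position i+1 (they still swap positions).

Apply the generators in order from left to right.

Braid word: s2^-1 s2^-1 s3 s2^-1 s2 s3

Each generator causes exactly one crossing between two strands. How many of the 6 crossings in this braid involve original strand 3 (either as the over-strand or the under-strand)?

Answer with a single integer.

Gen 1: crossing 2x3. Involves strand 3? yes. Count so far: 1
Gen 2: crossing 3x2. Involves strand 3? yes. Count so far: 2
Gen 3: crossing 3x4. Involves strand 3? yes. Count so far: 3
Gen 4: crossing 2x4. Involves strand 3? no. Count so far: 3
Gen 5: crossing 4x2. Involves strand 3? no. Count so far: 3
Gen 6: crossing 4x3. Involves strand 3? yes. Count so far: 4

Answer: 4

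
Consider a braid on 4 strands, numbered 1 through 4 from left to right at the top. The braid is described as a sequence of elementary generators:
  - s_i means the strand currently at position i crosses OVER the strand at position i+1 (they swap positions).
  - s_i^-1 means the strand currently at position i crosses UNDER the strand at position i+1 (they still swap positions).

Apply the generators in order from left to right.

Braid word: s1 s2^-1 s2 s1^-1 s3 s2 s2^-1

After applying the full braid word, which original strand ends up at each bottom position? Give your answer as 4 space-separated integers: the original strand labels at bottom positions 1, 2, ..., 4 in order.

Answer: 1 2 4 3

Derivation:
Gen 1 (s1): strand 1 crosses over strand 2. Perm now: [2 1 3 4]
Gen 2 (s2^-1): strand 1 crosses under strand 3. Perm now: [2 3 1 4]
Gen 3 (s2): strand 3 crosses over strand 1. Perm now: [2 1 3 4]
Gen 4 (s1^-1): strand 2 crosses under strand 1. Perm now: [1 2 3 4]
Gen 5 (s3): strand 3 crosses over strand 4. Perm now: [1 2 4 3]
Gen 6 (s2): strand 2 crosses over strand 4. Perm now: [1 4 2 3]
Gen 7 (s2^-1): strand 4 crosses under strand 2. Perm now: [1 2 4 3]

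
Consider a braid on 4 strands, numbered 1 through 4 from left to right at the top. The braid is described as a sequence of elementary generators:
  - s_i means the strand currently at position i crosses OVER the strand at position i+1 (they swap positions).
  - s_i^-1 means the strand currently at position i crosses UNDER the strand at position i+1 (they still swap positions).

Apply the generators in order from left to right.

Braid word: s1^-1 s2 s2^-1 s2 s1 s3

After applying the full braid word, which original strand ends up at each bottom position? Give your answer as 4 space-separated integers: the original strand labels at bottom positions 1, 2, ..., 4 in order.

Gen 1 (s1^-1): strand 1 crosses under strand 2. Perm now: [2 1 3 4]
Gen 2 (s2): strand 1 crosses over strand 3. Perm now: [2 3 1 4]
Gen 3 (s2^-1): strand 3 crosses under strand 1. Perm now: [2 1 3 4]
Gen 4 (s2): strand 1 crosses over strand 3. Perm now: [2 3 1 4]
Gen 5 (s1): strand 2 crosses over strand 3. Perm now: [3 2 1 4]
Gen 6 (s3): strand 1 crosses over strand 4. Perm now: [3 2 4 1]

Answer: 3 2 4 1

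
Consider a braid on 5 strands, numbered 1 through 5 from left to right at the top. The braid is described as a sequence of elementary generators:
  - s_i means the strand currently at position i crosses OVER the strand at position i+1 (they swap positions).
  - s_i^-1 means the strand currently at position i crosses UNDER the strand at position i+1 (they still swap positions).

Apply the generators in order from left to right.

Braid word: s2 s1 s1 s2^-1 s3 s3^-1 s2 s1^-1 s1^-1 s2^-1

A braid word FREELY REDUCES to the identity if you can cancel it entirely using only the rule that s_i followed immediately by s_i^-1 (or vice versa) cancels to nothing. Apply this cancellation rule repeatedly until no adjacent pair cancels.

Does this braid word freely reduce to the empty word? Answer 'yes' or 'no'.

Gen 1 (s2): push. Stack: [s2]
Gen 2 (s1): push. Stack: [s2 s1]
Gen 3 (s1): push. Stack: [s2 s1 s1]
Gen 4 (s2^-1): push. Stack: [s2 s1 s1 s2^-1]
Gen 5 (s3): push. Stack: [s2 s1 s1 s2^-1 s3]
Gen 6 (s3^-1): cancels prior s3. Stack: [s2 s1 s1 s2^-1]
Gen 7 (s2): cancels prior s2^-1. Stack: [s2 s1 s1]
Gen 8 (s1^-1): cancels prior s1. Stack: [s2 s1]
Gen 9 (s1^-1): cancels prior s1. Stack: [s2]
Gen 10 (s2^-1): cancels prior s2. Stack: []
Reduced word: (empty)

Answer: yes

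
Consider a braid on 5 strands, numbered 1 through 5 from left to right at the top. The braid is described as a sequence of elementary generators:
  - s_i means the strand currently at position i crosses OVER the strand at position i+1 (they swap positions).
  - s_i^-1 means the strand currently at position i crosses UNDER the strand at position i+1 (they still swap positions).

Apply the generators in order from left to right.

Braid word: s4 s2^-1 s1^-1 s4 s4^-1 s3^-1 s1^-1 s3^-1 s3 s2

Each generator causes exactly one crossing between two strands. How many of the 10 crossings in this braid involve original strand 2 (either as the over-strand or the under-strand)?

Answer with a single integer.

Gen 1: crossing 4x5. Involves strand 2? no. Count so far: 0
Gen 2: crossing 2x3. Involves strand 2? yes. Count so far: 1
Gen 3: crossing 1x3. Involves strand 2? no. Count so far: 1
Gen 4: crossing 5x4. Involves strand 2? no. Count so far: 1
Gen 5: crossing 4x5. Involves strand 2? no. Count so far: 1
Gen 6: crossing 2x5. Involves strand 2? yes. Count so far: 2
Gen 7: crossing 3x1. Involves strand 2? no. Count so far: 2
Gen 8: crossing 5x2. Involves strand 2? yes. Count so far: 3
Gen 9: crossing 2x5. Involves strand 2? yes. Count so far: 4
Gen 10: crossing 3x5. Involves strand 2? no. Count so far: 4

Answer: 4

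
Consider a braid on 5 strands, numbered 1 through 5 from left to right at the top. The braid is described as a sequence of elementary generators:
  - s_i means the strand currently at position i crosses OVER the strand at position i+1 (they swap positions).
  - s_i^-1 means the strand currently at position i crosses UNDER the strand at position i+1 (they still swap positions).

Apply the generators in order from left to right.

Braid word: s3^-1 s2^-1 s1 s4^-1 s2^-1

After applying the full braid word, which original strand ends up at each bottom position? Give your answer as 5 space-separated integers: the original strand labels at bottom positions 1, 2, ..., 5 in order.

Gen 1 (s3^-1): strand 3 crosses under strand 4. Perm now: [1 2 4 3 5]
Gen 2 (s2^-1): strand 2 crosses under strand 4. Perm now: [1 4 2 3 5]
Gen 3 (s1): strand 1 crosses over strand 4. Perm now: [4 1 2 3 5]
Gen 4 (s4^-1): strand 3 crosses under strand 5. Perm now: [4 1 2 5 3]
Gen 5 (s2^-1): strand 1 crosses under strand 2. Perm now: [4 2 1 5 3]

Answer: 4 2 1 5 3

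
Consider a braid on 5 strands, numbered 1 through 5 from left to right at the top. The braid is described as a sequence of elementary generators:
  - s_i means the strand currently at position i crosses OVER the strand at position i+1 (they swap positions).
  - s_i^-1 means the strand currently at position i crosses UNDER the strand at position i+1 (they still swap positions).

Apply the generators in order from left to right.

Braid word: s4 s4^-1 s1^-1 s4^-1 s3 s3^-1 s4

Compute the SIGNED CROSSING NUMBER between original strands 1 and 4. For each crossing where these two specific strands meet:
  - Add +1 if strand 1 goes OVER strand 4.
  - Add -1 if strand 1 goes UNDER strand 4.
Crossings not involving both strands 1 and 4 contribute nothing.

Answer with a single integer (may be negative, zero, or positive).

Answer: 0

Derivation:
Gen 1: crossing 4x5. Both 1&4? no. Sum: 0
Gen 2: crossing 5x4. Both 1&4? no. Sum: 0
Gen 3: crossing 1x2. Both 1&4? no. Sum: 0
Gen 4: crossing 4x5. Both 1&4? no. Sum: 0
Gen 5: crossing 3x5. Both 1&4? no. Sum: 0
Gen 6: crossing 5x3. Both 1&4? no. Sum: 0
Gen 7: crossing 5x4. Both 1&4? no. Sum: 0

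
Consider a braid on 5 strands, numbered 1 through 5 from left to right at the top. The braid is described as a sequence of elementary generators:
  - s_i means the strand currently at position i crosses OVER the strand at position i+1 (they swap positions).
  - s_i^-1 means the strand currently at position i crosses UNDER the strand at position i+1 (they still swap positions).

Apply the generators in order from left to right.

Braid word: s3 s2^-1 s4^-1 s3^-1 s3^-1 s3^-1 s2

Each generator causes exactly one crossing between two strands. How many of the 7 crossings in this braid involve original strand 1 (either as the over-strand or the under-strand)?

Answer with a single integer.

Gen 1: crossing 3x4. Involves strand 1? no. Count so far: 0
Gen 2: crossing 2x4. Involves strand 1? no. Count so far: 0
Gen 3: crossing 3x5. Involves strand 1? no. Count so far: 0
Gen 4: crossing 2x5. Involves strand 1? no. Count so far: 0
Gen 5: crossing 5x2. Involves strand 1? no. Count so far: 0
Gen 6: crossing 2x5. Involves strand 1? no. Count so far: 0
Gen 7: crossing 4x5. Involves strand 1? no. Count so far: 0

Answer: 0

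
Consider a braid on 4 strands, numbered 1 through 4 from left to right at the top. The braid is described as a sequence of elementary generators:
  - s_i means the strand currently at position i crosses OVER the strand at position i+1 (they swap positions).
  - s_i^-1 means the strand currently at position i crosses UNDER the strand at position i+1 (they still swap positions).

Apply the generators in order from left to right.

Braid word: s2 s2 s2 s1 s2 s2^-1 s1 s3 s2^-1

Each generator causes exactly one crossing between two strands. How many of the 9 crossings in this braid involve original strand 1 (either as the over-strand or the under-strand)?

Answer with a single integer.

Gen 1: crossing 2x3. Involves strand 1? no. Count so far: 0
Gen 2: crossing 3x2. Involves strand 1? no. Count so far: 0
Gen 3: crossing 2x3. Involves strand 1? no. Count so far: 0
Gen 4: crossing 1x3. Involves strand 1? yes. Count so far: 1
Gen 5: crossing 1x2. Involves strand 1? yes. Count so far: 2
Gen 6: crossing 2x1. Involves strand 1? yes. Count so far: 3
Gen 7: crossing 3x1. Involves strand 1? yes. Count so far: 4
Gen 8: crossing 2x4. Involves strand 1? no. Count so far: 4
Gen 9: crossing 3x4. Involves strand 1? no. Count so far: 4

Answer: 4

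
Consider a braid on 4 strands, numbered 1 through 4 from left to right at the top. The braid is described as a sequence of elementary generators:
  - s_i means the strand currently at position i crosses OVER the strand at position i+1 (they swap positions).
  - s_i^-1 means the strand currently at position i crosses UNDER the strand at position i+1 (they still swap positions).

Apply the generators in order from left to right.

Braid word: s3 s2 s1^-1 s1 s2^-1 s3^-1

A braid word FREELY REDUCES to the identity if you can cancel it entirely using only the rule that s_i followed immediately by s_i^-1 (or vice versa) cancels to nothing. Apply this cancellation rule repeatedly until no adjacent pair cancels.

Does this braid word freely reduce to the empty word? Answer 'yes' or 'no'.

Answer: yes

Derivation:
Gen 1 (s3): push. Stack: [s3]
Gen 2 (s2): push. Stack: [s3 s2]
Gen 3 (s1^-1): push. Stack: [s3 s2 s1^-1]
Gen 4 (s1): cancels prior s1^-1. Stack: [s3 s2]
Gen 5 (s2^-1): cancels prior s2. Stack: [s3]
Gen 6 (s3^-1): cancels prior s3. Stack: []
Reduced word: (empty)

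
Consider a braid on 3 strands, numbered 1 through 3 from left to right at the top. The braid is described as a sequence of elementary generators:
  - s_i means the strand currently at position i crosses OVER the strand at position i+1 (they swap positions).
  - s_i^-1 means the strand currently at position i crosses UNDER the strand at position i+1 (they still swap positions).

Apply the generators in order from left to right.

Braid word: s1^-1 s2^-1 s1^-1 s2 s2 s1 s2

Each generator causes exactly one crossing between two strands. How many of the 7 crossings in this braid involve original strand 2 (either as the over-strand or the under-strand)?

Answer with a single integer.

Gen 1: crossing 1x2. Involves strand 2? yes. Count so far: 1
Gen 2: crossing 1x3. Involves strand 2? no. Count so far: 1
Gen 3: crossing 2x3. Involves strand 2? yes. Count so far: 2
Gen 4: crossing 2x1. Involves strand 2? yes. Count so far: 3
Gen 5: crossing 1x2. Involves strand 2? yes. Count so far: 4
Gen 6: crossing 3x2. Involves strand 2? yes. Count so far: 5
Gen 7: crossing 3x1. Involves strand 2? no. Count so far: 5

Answer: 5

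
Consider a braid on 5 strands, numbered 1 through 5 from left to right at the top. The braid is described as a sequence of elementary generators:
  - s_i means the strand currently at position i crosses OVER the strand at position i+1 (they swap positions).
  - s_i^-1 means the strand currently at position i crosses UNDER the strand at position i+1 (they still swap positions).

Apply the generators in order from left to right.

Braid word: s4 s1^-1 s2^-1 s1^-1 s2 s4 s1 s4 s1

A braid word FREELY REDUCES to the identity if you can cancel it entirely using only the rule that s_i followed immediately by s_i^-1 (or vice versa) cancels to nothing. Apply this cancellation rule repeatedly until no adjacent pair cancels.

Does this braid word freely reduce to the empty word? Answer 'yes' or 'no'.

Gen 1 (s4): push. Stack: [s4]
Gen 2 (s1^-1): push. Stack: [s4 s1^-1]
Gen 3 (s2^-1): push. Stack: [s4 s1^-1 s2^-1]
Gen 4 (s1^-1): push. Stack: [s4 s1^-1 s2^-1 s1^-1]
Gen 5 (s2): push. Stack: [s4 s1^-1 s2^-1 s1^-1 s2]
Gen 6 (s4): push. Stack: [s4 s1^-1 s2^-1 s1^-1 s2 s4]
Gen 7 (s1): push. Stack: [s4 s1^-1 s2^-1 s1^-1 s2 s4 s1]
Gen 8 (s4): push. Stack: [s4 s1^-1 s2^-1 s1^-1 s2 s4 s1 s4]
Gen 9 (s1): push. Stack: [s4 s1^-1 s2^-1 s1^-1 s2 s4 s1 s4 s1]
Reduced word: s4 s1^-1 s2^-1 s1^-1 s2 s4 s1 s4 s1

Answer: no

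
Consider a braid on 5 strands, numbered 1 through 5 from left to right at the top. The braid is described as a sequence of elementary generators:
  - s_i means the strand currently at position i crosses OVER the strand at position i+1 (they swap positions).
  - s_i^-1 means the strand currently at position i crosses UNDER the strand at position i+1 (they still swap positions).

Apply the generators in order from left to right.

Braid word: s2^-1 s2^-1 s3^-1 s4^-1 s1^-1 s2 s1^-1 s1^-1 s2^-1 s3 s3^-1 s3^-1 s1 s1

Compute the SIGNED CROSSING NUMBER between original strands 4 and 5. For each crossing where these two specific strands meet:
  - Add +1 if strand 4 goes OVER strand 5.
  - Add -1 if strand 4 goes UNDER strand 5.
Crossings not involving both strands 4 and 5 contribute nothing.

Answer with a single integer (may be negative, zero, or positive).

Gen 1: crossing 2x3. Both 4&5? no. Sum: 0
Gen 2: crossing 3x2. Both 4&5? no. Sum: 0
Gen 3: crossing 3x4. Both 4&5? no. Sum: 0
Gen 4: crossing 3x5. Both 4&5? no. Sum: 0
Gen 5: crossing 1x2. Both 4&5? no. Sum: 0
Gen 6: crossing 1x4. Both 4&5? no. Sum: 0
Gen 7: crossing 2x4. Both 4&5? no. Sum: 0
Gen 8: crossing 4x2. Both 4&5? no. Sum: 0
Gen 9: crossing 4x1. Both 4&5? no. Sum: 0
Gen 10: 4 over 5. Both 4&5? yes. Contrib: +1. Sum: 1
Gen 11: 5 under 4. Both 4&5? yes. Contrib: +1. Sum: 2
Gen 12: 4 under 5. Both 4&5? yes. Contrib: -1. Sum: 1
Gen 13: crossing 2x1. Both 4&5? no. Sum: 1
Gen 14: crossing 1x2. Both 4&5? no. Sum: 1

Answer: 1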